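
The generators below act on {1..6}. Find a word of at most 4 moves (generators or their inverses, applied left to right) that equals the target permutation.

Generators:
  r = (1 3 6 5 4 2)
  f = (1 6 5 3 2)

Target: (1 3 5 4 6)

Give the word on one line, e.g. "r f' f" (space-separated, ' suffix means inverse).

r' f r

  after r': (1 2 4 5 6 3)
  after f: (2 4 3 6)
  after r: (1 3 5 4 6)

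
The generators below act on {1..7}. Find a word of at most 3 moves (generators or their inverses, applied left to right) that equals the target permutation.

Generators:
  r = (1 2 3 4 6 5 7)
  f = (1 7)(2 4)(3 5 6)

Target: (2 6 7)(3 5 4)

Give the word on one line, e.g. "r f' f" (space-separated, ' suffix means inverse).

  after f': (1 7)(2 4)(3 6 5)
  after r: (2 6 7)(3 5 4)

f' r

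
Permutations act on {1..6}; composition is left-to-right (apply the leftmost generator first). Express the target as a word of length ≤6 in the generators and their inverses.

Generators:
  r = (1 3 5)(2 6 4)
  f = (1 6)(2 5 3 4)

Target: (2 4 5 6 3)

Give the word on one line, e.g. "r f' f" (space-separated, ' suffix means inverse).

  after r: (1 3 5)(2 6 4)
  after r: (1 5 3)(2 4 6)
  after f: (1 3 6 5 4)
  after r: (1 5 2 6)(3 4)
  after r: (2 4 5 6 3)

r r f r r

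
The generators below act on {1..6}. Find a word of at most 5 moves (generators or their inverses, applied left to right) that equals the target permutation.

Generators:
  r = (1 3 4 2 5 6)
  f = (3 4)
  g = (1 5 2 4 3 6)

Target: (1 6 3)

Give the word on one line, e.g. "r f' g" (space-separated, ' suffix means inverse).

g r f' f'

  after g: (1 5 2 4 3 6)
  after r: (1 6 3)
  after f': (1 6 4 3)
  after f': (1 6 3)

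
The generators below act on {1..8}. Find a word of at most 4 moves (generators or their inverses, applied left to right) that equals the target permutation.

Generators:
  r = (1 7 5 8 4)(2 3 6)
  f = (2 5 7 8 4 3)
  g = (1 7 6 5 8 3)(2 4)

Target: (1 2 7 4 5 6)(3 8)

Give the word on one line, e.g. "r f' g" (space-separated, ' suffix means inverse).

r g r

  after r: (1 7 5 8 4)(2 3 6)
  after g: (1 6 4 7 8 2)(3 5)
  after r: (1 2 7 4 5 6)(3 8)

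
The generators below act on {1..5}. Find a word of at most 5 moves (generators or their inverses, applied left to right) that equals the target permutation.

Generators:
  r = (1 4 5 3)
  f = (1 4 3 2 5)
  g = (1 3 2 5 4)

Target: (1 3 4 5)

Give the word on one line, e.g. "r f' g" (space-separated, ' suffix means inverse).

r' r' r' f' g

  after r': (1 3 5 4)
  after r': (1 5)(3 4)
  after r': (1 4 5 3)
  after f': (2 3 5 4)
  after g: (1 3 4 5)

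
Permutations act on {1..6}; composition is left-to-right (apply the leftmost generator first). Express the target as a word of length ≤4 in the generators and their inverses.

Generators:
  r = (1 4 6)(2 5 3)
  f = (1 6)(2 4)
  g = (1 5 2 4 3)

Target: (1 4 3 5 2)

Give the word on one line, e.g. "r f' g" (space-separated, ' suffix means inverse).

  after f': (1 6)(2 4)
  after r': (1 4 3 5 2)

f' r'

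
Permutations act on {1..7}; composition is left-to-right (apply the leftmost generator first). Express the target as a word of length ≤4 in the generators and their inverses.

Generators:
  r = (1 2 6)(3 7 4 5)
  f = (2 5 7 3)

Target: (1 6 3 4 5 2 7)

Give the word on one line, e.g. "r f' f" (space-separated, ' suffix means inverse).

f f r' f'

  after f: (2 5 7 3)
  after f: (2 7)(3 5)
  after r': (1 6 2 3 4 7)
  after f': (1 6 3 4 5 2 7)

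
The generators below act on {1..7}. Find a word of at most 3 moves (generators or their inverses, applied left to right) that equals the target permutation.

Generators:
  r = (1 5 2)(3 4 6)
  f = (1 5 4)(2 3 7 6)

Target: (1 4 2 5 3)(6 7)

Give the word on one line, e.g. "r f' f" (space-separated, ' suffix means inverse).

  after r: (1 5 2)(3 4 6)
  after f: (1 4 2 5 3)(6 7)

r f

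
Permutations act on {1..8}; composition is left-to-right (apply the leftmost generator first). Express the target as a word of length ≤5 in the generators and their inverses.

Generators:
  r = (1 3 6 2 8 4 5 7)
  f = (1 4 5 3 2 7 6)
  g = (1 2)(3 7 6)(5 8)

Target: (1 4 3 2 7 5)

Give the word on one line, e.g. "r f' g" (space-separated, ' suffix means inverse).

  after g': (1 2)(3 6 7)(5 8)
  after r: (1 8 7 6)(2 3)(4 5)
  after r: (1 4 7 2 6 3 8)
  after f: (1 5 3 8 4 6 2)
  after r': (1 4 3 2 7 5)

g' r r f r'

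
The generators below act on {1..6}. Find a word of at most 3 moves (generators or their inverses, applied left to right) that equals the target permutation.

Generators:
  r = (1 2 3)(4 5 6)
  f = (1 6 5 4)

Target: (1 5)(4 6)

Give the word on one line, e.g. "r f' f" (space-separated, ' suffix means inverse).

  after f': (1 4 5 6)
  after f': (1 5)(4 6)

f' f'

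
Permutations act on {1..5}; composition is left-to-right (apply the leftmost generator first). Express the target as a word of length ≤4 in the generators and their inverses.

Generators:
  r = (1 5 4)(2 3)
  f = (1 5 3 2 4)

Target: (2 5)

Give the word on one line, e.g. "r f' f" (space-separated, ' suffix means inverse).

r f'

  after r: (1 5 4)(2 3)
  after f': (2 5)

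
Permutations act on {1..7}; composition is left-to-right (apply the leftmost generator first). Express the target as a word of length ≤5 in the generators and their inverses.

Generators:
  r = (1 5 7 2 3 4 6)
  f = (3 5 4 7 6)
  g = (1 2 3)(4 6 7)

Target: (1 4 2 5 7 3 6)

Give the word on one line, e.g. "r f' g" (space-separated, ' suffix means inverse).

f g' f g' f

  after f: (3 5 4 7 6)
  after g': (1 3 5 7 4 6 2)
  after f: (1 5 6 2)(3 4)
  after g': (1 5 4 2 3 7 6)
  after f: (1 4 2 5 7 3 6)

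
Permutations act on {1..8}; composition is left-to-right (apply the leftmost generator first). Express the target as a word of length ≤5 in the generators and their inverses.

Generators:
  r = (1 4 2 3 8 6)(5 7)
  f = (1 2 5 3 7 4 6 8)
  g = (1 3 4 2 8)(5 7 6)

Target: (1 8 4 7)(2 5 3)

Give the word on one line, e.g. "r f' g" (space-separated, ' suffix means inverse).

r g f' g'

  after r: (1 4 2 3 8 6)(5 7)
  after g: (1 2 4 8 5 6 3)
  after f': (2 7 3 8)(4 6 5)
  after g': (1 8 4 7)(2 5 3)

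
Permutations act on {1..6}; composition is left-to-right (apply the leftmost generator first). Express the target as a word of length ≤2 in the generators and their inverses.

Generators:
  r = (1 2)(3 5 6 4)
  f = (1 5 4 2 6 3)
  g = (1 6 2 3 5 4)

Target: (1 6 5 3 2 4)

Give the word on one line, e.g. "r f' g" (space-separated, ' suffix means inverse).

f r

  after f: (1 5 4 2 6 3)
  after r: (1 6 5 3 2 4)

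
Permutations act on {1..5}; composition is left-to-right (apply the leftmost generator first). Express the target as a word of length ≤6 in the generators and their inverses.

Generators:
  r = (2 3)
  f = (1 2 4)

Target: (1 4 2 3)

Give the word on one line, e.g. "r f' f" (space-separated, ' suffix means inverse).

  after r: (2 3)
  after f': (1 4 2 3)
  after r: (1 4 3)
  after r: (1 4 2 3)

r f' r r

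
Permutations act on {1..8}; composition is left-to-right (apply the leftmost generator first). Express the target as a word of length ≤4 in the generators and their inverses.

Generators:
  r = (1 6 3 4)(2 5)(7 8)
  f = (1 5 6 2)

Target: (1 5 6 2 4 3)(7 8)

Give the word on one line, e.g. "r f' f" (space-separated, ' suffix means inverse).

  after f: (1 5 6 2)
  after r': (1 2 4 3 6 5)(7 8)
  after f': (1 6)(2 4 3 5)(7 8)
  after f': (1 5 6 2 4 3)(7 8)

f r' f' f'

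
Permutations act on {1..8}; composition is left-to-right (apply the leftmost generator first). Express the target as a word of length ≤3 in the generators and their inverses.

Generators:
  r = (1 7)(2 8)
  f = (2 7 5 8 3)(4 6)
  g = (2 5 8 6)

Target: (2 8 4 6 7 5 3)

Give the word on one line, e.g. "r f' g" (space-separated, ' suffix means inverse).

  after g: (2 5 8 6)
  after f: (2 8 4 6 7 5 3)

g f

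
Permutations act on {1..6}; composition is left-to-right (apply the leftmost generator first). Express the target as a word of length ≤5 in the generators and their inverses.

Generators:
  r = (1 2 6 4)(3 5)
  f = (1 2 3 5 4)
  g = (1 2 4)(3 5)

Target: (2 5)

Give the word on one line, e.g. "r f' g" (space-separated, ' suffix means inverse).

  after g: (1 2 4)(3 5)
  after f: (1 3 4 2)
  after f: (1 5 4 3)
  after f: (1 4 5)(2 3)
  after f: (2 5)

g f f f f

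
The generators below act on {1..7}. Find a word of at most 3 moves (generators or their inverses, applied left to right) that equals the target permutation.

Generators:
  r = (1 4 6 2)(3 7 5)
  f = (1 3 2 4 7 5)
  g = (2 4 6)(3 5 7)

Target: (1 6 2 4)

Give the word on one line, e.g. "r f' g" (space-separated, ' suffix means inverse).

r' g'

  after r': (1 2 6 4)(3 5 7)
  after g': (1 6 2 4)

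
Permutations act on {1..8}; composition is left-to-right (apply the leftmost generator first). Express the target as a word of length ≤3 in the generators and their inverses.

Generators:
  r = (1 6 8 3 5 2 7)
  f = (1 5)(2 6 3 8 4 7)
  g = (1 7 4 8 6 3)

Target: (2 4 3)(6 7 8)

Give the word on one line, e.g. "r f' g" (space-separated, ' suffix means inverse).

f' f'

  after f': (1 5)(2 7 4 8 3 6)
  after f': (2 4 3)(6 7 8)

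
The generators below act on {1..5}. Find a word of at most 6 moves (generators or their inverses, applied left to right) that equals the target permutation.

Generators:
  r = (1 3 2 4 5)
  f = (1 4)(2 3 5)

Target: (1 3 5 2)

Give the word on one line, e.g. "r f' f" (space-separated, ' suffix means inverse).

f' f' f' r' r'

  after f': (1 4)(2 5 3)
  after f': (2 3 5)
  after f': (1 4)
  after r': (1 2 3)(4 5)
  after r': (1 3 5 2)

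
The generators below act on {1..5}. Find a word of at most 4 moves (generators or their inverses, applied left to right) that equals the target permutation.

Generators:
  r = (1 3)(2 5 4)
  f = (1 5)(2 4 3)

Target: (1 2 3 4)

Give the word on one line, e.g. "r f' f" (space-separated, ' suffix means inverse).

  after r: (1 3)(2 5 4)
  after f': (1 4 3 5 2)
  after r: (1 2 3 4)

r f' r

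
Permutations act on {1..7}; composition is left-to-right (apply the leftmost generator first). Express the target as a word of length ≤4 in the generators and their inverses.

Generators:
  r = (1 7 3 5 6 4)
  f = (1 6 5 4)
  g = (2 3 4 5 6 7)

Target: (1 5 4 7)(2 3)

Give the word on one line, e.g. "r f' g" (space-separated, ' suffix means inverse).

  after r': (1 4 6 5 3 7)
  after g: (1 5 4 7)(2 3)

r' g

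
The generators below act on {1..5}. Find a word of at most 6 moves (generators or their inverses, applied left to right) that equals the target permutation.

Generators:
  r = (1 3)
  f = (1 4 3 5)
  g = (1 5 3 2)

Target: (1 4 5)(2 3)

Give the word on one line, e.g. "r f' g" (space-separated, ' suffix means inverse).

  after r': (1 3)
  after g': (1 5)(2 3)
  after r': (1 5 3 2)
  after f: (2 4 3)
  after f: (1 4 5)(2 3)

r' g' r' f f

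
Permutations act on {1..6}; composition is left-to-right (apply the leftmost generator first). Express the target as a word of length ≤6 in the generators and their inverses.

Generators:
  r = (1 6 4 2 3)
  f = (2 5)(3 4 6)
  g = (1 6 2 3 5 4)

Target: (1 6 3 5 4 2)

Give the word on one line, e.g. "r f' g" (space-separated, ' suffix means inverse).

  after g: (1 6 2 3 5 4)
  after f: (1 3 2 4)(5 6)
  after r': (1 2 6 5)(3 4)
  after g': (1 6 3 5 4 2)

g f r' g'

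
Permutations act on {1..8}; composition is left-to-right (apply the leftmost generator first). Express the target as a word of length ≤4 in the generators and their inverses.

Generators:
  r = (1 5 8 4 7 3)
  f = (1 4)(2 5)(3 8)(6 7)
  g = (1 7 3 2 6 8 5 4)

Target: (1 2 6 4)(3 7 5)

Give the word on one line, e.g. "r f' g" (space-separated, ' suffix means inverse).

  after g': (1 4 5 8 6 2 3 7)
  after g': (1 5 6 3)(2 7 4 8)
  after f: (1 2 6 8 5 7)(3 4)
  after r: (1 2 6 4)(3 7 5)

g' g' f r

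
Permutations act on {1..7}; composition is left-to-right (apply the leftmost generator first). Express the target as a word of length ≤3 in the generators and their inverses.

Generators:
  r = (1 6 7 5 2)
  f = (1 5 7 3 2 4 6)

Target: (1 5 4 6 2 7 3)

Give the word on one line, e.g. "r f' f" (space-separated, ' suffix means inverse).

f' r f'

  after f': (1 6 4 2 3 7 5)
  after r: (1 7 2 3 5 6 4)
  after f': (1 5 4 6 2 7 3)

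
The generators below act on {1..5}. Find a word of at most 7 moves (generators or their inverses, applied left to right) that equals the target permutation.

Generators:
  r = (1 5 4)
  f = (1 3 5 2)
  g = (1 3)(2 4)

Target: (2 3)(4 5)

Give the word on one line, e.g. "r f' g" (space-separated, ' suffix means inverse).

  after f': (1 2 5 3)
  after f': (1 5)(2 3)
  after r': (2 3)(4 5)
  after g: (1 3 4 5 2)
  after g: (2 3)(4 5)

f' f' r' g g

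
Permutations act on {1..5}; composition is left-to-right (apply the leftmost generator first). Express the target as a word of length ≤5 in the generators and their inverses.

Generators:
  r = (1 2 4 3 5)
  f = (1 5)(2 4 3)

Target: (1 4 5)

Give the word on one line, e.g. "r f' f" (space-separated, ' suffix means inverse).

  after f': (1 5)(2 3 4)
  after r': (1 3 2 4)
  after f': (1 4 5)

f' r' f'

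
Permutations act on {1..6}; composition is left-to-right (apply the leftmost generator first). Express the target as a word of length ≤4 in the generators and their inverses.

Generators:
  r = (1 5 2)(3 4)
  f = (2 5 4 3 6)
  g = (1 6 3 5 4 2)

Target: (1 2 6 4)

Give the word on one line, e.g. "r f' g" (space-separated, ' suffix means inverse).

  after f': (2 6 3 4 5)
  after r': (1 2 6 4)

f' r'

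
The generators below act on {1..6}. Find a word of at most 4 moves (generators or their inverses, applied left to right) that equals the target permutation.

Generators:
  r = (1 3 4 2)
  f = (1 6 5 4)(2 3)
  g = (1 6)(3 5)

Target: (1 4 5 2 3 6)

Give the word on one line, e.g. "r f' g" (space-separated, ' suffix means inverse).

  after r: (1 3 4 2)
  after g: (1 5 3 4 2 6)
  after f: (1 4 3)(2 5)
  after g: (1 4 5 2 3 6)

r g f g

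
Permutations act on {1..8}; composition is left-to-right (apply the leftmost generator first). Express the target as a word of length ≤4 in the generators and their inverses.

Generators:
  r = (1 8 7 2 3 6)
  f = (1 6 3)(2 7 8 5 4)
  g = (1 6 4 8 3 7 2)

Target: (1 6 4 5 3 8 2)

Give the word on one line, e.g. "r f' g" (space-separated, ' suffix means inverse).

  after f': (1 3 6)(2 4 5 8 7)
  after r': (1 2 4 5)
  after g: (2 8 3 7)(4 5 6)
  after r': (1 6 4 5 3 8 2)

f' r' g r'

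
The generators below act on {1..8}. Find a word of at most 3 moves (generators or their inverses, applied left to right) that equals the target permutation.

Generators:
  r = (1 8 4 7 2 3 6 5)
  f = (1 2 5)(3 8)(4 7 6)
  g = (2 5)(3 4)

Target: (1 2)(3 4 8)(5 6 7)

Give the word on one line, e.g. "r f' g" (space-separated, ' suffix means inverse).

  after r: (1 8 4 7 2 3 6 5)
  after f': (1 3 7)(2 8 6)
  after r': (1 2)(3 4 8)(5 6 7)

r f' r'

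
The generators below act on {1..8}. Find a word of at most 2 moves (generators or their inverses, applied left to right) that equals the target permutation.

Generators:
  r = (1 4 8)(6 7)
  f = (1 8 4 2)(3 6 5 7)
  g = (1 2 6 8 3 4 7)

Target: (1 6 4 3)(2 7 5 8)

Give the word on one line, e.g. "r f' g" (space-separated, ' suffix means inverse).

f' g

  after f': (1 2 4 8)(3 7 5 6)
  after g: (1 6 4 3)(2 7 5 8)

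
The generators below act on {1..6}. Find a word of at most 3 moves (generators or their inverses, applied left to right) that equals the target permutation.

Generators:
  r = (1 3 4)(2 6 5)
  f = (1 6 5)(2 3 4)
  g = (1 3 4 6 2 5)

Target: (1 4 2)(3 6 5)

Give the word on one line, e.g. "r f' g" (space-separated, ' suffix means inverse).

g g

  after g: (1 3 4 6 2 5)
  after g: (1 4 2)(3 6 5)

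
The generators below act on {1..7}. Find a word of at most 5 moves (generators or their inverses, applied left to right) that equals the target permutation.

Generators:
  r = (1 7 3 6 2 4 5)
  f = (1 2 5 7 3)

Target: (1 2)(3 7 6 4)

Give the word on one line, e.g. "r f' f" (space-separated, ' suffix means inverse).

r' r' f' r'

  after r': (1 5 4 2 6 3 7)
  after r': (1 4 6 7 5 2 3)
  after f': (1 4 6 5)(2 7)
  after r': (1 2)(3 7 6 4)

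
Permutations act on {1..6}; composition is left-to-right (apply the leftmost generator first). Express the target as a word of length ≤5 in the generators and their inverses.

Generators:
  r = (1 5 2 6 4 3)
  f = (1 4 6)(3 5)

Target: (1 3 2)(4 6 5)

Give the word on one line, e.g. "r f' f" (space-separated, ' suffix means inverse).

  after f: (1 4 6)(3 5)
  after r: (1 3 2 6 5)
  after f': (1 5 6 3 2 4)
  after f': (1 3 2)(4 6 5)

f r f' f'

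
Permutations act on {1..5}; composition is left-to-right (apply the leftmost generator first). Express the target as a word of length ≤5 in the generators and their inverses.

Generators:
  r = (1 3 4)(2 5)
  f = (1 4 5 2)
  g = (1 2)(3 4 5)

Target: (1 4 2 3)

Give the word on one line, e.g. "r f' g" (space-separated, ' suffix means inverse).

g' g' f r f

  after g': (1 2)(3 5 4)
  after g': (3 4 5)
  after f: (1 4 2)(3 5)
  after r: (2 3)(4 5)
  after f: (1 4 2 3)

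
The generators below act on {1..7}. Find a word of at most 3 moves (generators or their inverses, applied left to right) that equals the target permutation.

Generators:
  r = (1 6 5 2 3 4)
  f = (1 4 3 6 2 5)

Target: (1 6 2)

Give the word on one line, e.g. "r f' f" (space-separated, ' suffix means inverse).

  after f': (1 5 2 6 3 4)
  after r': (1 6 2)

f' r'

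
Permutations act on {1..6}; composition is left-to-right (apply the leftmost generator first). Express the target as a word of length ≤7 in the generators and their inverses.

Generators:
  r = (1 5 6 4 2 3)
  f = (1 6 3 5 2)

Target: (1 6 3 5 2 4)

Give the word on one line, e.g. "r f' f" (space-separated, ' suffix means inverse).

  after f': (1 2 5 3 6)
  after f': (1 5 6 2 3)
  after f': (1 3 2 6 5)
  after r: (2 4)
  after f: (1 6 3 5 2 4)

f' f' f' r f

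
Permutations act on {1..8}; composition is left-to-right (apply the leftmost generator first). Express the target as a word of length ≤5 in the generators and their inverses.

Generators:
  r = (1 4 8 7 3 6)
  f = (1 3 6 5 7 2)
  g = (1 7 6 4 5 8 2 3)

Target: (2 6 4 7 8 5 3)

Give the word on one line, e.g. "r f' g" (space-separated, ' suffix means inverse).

g' f' g' f'

  after g': (1 3 2 8 5 4 6 7)
  after f': (2 8 6 5 4 3 7)
  after g': (1 3)(2 5 6 4)(7 8)
  after f': (2 6 4 7 8 5 3)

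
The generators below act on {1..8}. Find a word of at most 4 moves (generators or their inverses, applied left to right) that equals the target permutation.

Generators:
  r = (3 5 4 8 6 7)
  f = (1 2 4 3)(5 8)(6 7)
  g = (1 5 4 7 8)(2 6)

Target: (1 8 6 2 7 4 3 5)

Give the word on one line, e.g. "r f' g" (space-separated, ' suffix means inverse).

  after r': (3 7 6 8 4 5)
  after g: (1 5 3 8 7 2 6)
  after f: (1 8 6 2 7 4 3 5)

r' g f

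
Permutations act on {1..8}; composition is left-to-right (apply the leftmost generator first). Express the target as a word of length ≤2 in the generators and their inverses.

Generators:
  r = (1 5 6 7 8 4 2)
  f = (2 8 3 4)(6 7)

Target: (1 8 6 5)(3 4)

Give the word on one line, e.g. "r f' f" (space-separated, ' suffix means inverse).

r' f

  after r': (1 2 4 8 7 6 5)
  after f: (1 8 6 5)(3 4)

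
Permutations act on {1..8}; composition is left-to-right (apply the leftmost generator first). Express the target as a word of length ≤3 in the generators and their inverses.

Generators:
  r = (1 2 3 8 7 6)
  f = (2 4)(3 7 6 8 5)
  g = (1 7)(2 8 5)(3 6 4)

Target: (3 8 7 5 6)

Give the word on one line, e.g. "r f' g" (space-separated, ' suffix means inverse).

  after f': (2 4)(3 5 8 6 7)
  after f': (3 8 7 5 6)

f' f'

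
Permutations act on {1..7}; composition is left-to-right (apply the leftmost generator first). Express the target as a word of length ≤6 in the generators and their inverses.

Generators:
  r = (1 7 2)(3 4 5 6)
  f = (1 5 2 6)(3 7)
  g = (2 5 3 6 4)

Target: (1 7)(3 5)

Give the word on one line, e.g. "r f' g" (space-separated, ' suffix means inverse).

g r' f r f

  after g: (2 5 3 6 4)
  after r': (1 2 4 7)(3 5 6)
  after f: (1 6 7 5)(2 4 3)
  after r: (1 3)(2 5 7 6)
  after f: (1 7)(3 5)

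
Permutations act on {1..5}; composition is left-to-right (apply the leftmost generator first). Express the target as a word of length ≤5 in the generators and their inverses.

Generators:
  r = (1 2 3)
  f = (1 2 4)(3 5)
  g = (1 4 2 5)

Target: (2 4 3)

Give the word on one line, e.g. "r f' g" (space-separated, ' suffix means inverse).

r g r' f r

  after r: (1 2 3)
  after g: (1 5)(2 3 4)
  after r': (1 5 3 4)
  after f: (1 3)(2 4)
  after r: (2 4 3)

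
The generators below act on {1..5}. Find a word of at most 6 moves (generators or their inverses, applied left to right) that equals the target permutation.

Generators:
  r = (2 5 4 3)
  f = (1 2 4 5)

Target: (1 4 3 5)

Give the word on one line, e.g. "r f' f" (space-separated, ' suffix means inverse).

  after r': (2 3 4 5)
  after r': (2 4)(3 5)
  after r': (2 5 4 3)
  after f: (1 2)(3 4)
  after f: (1 4 3 5)

r' r' r' f f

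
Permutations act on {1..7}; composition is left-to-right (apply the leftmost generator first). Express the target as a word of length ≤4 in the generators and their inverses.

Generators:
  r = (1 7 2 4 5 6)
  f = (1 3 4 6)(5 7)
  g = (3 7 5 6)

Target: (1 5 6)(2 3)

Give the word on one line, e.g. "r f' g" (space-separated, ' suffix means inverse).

  after r: (1 7 2 4 5 6)
  after f: (1 5)(2 6 3 4 7)
  after g: (1 6 7 2 3 4 5)
  after r': (1 5 6)(2 3)

r f g r'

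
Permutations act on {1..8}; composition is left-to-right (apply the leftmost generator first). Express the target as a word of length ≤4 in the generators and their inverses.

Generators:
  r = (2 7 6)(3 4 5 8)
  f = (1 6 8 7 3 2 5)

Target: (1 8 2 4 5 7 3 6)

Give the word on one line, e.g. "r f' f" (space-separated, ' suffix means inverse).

f' r

  after f': (1 5 2 3 7 8 6)
  after r: (1 8 2 4 5 7 3 6)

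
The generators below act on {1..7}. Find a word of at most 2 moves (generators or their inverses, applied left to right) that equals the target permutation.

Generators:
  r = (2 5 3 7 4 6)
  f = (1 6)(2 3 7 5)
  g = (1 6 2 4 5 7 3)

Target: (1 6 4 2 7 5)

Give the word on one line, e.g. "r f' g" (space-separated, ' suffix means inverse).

r g

  after r: (2 5 3 7 4 6)
  after g: (1 6 4 2 7 5)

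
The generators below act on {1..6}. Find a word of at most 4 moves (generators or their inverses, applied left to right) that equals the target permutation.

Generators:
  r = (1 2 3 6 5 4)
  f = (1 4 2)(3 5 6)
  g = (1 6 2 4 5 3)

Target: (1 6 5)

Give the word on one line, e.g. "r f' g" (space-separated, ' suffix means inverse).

  after g': (1 3 5 4 2 6)
  after f: (1 5 2 3 6 4)
  after r': (1 6 5)

g' f r'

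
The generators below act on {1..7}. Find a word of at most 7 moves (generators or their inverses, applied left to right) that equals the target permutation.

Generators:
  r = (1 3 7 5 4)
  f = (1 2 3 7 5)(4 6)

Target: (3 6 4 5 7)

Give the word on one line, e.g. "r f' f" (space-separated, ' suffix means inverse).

r' f' r f' r

  after r': (1 4 5 7 3)
  after f': (1 6 4 7 2)(3 5)
  after r: (1 6)(2 3 4 5 7)
  after f': (1 4 7)(3 6 5)
  after r: (3 6 4 5 7)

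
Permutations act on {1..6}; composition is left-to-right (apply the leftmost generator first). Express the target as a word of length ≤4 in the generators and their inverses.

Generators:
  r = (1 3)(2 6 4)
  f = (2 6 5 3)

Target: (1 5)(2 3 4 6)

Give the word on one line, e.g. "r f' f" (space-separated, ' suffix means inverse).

f' r' f' r

  after f': (2 3 5 6)
  after r': (1 3 5 2)(4 6)
  after f': (1 5 3 6 4 2)
  after r: (1 5)(2 3 4 6)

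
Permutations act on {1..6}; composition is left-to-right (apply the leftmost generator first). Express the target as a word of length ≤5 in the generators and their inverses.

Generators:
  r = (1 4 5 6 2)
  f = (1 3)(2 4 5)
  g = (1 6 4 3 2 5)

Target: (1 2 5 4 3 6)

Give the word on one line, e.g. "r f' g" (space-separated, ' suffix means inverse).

  after f: (1 3)(2 4 5)
  after r: (1 3 4 6 2 5)
  after g': (1 4)(3 6)
  after f': (1 2 5 4 3 6)

f r g' f'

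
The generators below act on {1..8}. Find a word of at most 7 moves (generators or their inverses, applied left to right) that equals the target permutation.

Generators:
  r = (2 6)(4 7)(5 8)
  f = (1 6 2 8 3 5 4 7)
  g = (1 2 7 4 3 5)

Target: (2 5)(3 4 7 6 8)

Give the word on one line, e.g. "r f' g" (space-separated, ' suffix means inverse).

g' g' r' f g

  after g': (1 5 3 4 7 2)
  after g': (1 3 7)(2 5 4)
  after r': (1 3 4 6 2 8 5 7)
  after f: (1 5)(2 3 7 6 8 4)
  after g: (2 5)(3 4 7 6 8)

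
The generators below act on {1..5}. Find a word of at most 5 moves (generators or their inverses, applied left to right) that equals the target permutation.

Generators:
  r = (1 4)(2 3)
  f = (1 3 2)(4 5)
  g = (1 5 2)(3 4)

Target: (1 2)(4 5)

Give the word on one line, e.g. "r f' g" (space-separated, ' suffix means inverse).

  after g': (1 2 5)(3 4)
  after f: (2 4)(3 5)
  after r': (1 4 3 5 2)
  after g': (1 3)
  after f: (1 2)(4 5)

g' f r' g' f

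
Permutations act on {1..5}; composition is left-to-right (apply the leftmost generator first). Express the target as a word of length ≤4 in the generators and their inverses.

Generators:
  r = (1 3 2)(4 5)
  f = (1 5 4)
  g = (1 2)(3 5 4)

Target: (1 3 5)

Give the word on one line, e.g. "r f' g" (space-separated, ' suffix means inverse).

g' r'

  after g': (1 2)(3 4 5)
  after r': (1 3 5)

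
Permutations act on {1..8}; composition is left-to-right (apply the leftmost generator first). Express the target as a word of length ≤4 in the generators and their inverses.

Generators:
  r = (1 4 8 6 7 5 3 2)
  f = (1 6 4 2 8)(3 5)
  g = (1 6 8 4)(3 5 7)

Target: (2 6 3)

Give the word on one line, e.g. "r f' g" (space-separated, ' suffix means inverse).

r g

  after r: (1 4 8 6 7 5 3 2)
  after g: (2 6 3)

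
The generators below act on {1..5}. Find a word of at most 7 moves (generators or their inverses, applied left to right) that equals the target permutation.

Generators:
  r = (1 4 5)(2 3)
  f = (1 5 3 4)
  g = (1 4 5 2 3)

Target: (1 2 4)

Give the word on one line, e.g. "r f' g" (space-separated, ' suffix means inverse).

f f r' g r

  after f: (1 5 3 4)
  after f: (1 3)(4 5)
  after r': (1 2 3 5)
  after g: (1 3 2)(4 5)
  after r: (1 2 4)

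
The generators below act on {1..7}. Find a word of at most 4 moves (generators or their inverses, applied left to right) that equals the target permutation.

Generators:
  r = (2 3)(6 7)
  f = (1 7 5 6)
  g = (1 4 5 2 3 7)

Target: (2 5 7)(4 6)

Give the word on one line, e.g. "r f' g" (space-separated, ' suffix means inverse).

f r g f

  after f: (1 7 5 6)
  after r: (1 6)(2 3)(5 7)
  after g: (1 6 4 5)(2 7)
  after f: (2 5 7)(4 6)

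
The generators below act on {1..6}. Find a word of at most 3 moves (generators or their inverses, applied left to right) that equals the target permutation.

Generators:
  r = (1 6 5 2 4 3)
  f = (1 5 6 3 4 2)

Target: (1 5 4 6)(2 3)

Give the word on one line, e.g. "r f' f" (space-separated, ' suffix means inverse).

r f'

  after r: (1 6 5 2 4 3)
  after f': (1 5 4 6)(2 3)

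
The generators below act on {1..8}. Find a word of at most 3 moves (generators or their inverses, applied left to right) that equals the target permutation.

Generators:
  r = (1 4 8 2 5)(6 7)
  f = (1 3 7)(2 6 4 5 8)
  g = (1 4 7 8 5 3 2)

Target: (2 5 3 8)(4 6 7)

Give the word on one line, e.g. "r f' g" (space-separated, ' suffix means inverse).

  after g: (1 4 7 8 5 3 2)
  after r': (2 5 3 8)(4 6 7)

g r'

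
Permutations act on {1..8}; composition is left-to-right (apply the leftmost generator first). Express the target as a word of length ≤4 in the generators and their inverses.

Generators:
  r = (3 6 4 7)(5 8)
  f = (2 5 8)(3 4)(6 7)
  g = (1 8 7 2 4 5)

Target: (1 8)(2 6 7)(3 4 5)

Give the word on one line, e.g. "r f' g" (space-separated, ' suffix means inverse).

  after g': (1 5 4 2 7 8)
  after f: (1 8)(2 6 7)(3 4 5)

g' f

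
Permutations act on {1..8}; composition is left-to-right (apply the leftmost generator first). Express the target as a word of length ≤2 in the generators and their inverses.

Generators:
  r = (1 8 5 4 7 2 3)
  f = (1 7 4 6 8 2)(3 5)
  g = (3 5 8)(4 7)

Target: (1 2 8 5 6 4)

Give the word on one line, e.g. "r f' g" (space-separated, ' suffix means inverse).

g f'

  after g: (3 5 8)(4 7)
  after f': (1 2 8 5 6 4)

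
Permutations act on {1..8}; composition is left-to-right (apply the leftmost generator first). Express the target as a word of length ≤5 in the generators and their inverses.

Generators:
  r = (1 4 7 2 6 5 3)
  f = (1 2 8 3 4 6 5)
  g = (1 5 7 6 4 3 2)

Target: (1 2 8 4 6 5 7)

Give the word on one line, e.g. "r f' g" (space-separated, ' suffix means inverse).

f' g' f

  after f': (1 5 6 4 3 8 2)
  after g': (3 8)(5 7)
  after f: (1 2 8 4 6 5 7)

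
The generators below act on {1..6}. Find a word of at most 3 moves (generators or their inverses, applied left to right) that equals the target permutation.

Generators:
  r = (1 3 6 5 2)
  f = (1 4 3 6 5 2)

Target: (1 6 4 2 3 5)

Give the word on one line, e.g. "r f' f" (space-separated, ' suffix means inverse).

r' f' r'

  after r': (1 2 5 6 3)
  after f': (1 5 3 2 6 4)
  after r': (1 6 4 2 3 5)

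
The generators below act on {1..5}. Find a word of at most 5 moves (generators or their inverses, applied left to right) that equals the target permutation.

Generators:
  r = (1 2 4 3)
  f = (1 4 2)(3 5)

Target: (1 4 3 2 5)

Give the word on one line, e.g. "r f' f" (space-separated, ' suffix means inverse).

r f' r' f'

  after r: (1 2 4 3)
  after f': (1 4 5 3 2)
  after r': (1 2 3)(4 5)
  after f': (1 4 3 2 5)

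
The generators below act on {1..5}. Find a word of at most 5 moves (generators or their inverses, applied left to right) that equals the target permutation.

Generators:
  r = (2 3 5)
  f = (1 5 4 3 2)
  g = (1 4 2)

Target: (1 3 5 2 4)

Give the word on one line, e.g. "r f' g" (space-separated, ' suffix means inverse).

  after f: (1 5 4 3 2)
  after g': (1 5)(3 4)
  after f: (1 4 2)
  after g: (1 2 4)
  after r: (1 3 5 2 4)

f g' f g r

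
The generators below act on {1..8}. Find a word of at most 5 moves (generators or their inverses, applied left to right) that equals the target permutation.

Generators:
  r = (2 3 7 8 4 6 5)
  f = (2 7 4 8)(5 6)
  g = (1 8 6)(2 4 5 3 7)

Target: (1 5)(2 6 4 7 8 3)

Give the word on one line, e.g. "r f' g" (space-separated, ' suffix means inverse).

  after r: (2 3 7 8 4 6 5)
  after f': (2 3)(4 5 8 7)
  after g': (1 6 8 3 7 2 5)
  after f': (1 5)(2 6 4 7 8 3)

r f' g' f'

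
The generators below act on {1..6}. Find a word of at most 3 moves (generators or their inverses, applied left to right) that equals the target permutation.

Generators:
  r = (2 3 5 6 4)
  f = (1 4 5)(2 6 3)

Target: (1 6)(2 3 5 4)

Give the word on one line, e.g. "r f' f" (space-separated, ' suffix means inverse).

r' f r'

  after r': (2 4 6 5 3)
  after f: (1 4 3 6)(2 5)
  after r': (1 6)(2 3 5 4)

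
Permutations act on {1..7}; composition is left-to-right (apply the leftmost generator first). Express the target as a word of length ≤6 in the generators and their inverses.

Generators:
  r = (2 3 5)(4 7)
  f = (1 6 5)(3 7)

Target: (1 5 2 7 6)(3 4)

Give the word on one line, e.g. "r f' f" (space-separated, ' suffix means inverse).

f' f' f' r f'

  after f': (1 5 6)(3 7)
  after f': (1 6 5)
  after f': (3 7)
  after r: (2 3 4 7 5)
  after f': (1 5 2 7 6)(3 4)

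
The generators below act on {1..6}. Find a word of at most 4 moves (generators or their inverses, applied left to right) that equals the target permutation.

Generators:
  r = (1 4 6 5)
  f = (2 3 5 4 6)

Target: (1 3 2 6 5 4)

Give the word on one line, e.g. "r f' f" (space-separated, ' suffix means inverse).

r' f'

  after r': (1 5 6 4)
  after f': (1 3 2 6 5 4)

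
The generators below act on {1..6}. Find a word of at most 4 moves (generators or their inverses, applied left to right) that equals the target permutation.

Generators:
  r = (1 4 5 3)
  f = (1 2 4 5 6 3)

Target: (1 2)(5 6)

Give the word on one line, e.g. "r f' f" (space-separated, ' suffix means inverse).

f r'

  after f: (1 2 4 5 6 3)
  after r': (1 2)(5 6)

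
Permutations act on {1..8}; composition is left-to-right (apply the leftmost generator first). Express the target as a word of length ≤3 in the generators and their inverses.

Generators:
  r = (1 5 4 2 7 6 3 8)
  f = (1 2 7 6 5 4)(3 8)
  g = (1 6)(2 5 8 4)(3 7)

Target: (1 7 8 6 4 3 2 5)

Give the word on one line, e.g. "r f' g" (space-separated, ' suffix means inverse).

  after g': (1 6)(2 4 8 5)(3 7)
  after f': (1 7 8 6 4 3 2 5)

g' f'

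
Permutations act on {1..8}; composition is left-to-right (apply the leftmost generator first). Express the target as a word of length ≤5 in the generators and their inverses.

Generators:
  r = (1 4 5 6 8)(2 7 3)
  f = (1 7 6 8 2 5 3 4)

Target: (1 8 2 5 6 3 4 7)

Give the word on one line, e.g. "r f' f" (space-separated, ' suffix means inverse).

r f r'

  after r: (1 4 5 6 8)(2 7 3)
  after f: (2 6)(3 5 8 7 4)
  after r': (1 8 2 5 6 3 4 7)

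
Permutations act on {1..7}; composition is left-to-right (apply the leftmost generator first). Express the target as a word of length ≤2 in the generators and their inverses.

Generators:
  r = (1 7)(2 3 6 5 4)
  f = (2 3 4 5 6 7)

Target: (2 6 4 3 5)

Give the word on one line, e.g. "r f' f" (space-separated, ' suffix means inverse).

r r

  after r: (1 7)(2 3 6 5 4)
  after r: (2 6 4 3 5)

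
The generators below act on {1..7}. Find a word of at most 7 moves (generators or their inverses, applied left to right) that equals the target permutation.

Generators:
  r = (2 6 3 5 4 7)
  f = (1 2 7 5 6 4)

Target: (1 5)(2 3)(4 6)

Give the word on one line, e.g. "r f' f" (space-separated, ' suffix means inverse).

  after r': (2 7 4 5 3 6)
  after r': (2 4 3)(5 6 7)
  after f': (1 4 3)(2 6)
  after r: (1 7 2 3)(4 5)
  after f: (1 5)(2 3)(4 6)

r' r' f' r f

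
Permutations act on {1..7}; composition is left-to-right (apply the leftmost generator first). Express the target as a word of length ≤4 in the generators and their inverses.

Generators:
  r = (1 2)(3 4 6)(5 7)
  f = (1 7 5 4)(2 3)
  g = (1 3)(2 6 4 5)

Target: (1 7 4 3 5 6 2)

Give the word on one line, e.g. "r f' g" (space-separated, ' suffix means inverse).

  after f: (1 7 5 4)(2 3)
  after g': (1 7 4 3 5 6 2)

f g'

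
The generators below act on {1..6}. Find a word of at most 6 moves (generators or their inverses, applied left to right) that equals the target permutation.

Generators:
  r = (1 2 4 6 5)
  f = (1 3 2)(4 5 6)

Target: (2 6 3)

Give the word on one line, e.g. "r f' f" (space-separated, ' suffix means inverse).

  after r': (1 5 6 4 2)
  after r': (1 6 2 5 4)
  after f': (1 5 6 3)(2 4)
  after r: (2 6 3)

r' r' f' r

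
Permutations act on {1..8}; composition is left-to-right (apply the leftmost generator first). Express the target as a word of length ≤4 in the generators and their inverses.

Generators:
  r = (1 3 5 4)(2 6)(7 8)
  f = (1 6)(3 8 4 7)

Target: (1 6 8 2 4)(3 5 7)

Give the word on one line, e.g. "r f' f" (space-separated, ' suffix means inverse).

f' r' f r'

  after f': (1 6)(3 7 4 8)
  after r': (1 2 6 4 7 5 3 8)
  after f: (1 2)(3 4)(5 8 6 7)
  after r': (1 6 8 2 4)(3 5 7)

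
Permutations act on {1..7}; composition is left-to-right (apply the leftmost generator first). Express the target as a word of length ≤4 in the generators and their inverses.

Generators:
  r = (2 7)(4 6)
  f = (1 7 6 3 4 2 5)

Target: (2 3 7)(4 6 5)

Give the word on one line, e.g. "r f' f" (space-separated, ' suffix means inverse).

  after f': (1 5 2 4 3 6 7)
  after r: (1 5 7)(2 6)(3 4)
  after f: (2 3)(5 6)
  after r: (2 3 7)(4 6 5)

f' r f r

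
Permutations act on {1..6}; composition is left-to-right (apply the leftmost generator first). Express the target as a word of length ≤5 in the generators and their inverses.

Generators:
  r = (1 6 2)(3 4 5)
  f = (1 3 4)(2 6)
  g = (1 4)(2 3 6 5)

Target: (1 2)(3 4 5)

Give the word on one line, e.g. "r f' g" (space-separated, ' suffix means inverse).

r f' f' f'

  after r: (1 6 2)(3 4 5)
  after f': (1 2 4 5)
  after f': (1 6 2 3)(4 5)
  after f': (1 2)(3 4 5)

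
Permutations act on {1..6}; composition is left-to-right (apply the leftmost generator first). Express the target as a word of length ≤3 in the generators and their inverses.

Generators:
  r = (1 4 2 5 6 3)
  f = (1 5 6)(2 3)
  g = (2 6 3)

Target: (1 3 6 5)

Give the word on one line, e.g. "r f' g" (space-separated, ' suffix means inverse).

f' g

  after f': (1 6 5)(2 3)
  after g: (1 3 6 5)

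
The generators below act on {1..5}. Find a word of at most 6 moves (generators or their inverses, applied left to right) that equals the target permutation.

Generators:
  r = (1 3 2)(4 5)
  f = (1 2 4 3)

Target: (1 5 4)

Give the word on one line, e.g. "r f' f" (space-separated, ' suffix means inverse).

  after r': (1 2 3)(4 5)
  after r': (1 3 2)
  after f': (1 4 2 3)
  after r: (1 5 4)

r' r' f' r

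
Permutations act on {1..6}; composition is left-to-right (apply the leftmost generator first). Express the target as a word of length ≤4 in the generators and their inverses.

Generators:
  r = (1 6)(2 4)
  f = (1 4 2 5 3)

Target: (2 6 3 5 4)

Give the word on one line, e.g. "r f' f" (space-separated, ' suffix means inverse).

  after r: (1 6)(2 4)
  after f': (1 6 3 5 2)
  after r': (2 6 3 5 4)

r f' r'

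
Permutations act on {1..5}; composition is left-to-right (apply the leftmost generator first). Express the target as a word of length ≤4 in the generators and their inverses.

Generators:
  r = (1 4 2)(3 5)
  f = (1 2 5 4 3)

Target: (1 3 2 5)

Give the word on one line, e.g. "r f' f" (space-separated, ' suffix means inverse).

  after r': (1 2 4)(3 5)
  after r': (1 4 2)
  after f': (1 5 2 3 4)
  after r: (1 3 2 5)

r' r' f' r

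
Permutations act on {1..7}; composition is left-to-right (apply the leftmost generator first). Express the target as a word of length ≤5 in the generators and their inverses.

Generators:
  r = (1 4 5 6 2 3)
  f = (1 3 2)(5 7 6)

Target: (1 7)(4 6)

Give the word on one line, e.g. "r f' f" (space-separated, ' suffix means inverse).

r f r f

  after r: (1 4 5 6 2 3)
  after f: (1 4 7 6)
  after r: (1 5 6 4 7 2 3)
  after f: (1 7)(4 6)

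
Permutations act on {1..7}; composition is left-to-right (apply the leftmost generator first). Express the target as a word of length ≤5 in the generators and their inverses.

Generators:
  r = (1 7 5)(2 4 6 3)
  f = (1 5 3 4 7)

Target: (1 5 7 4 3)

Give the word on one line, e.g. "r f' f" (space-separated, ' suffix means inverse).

f' r r r r

  after f': (1 7 4 3 5)
  after r: (1 5 7 6 3)(2 4)
  after r: (2 6)(3 7)
  after r: (1 7 2 3 5)(4 6)
  after r: (1 5 7 4 3)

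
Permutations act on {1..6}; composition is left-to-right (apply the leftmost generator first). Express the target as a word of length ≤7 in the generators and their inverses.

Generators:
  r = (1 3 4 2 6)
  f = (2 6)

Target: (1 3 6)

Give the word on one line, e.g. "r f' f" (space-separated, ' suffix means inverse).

r r f r' f'

  after r: (1 3 4 2 6)
  after r: (1 4 6 3 2)
  after f: (1 4 2)(3 6)
  after r': (1 3 2 6)
  after f': (1 3 6)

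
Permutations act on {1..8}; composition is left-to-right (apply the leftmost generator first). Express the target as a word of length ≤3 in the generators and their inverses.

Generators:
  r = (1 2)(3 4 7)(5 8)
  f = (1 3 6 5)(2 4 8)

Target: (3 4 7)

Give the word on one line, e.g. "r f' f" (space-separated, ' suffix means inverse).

  after r': (1 2)(3 7 4)(5 8)
  after r': (3 4 7)

r' r'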